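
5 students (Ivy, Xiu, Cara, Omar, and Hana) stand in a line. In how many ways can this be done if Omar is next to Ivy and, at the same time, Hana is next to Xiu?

24

Treat {Omar,Ivy} as one block (2 orders) and {Hana,Xiu} as another (2 orders).
That leaves 3 units to arrange: 2 × 2 × 3! = 4 × 6 = 24.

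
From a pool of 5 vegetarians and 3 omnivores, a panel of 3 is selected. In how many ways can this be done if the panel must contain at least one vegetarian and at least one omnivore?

With no constraint there are C(8,3) = 56 possible selections.
Subtract selections that omit an entire group: no vegetarians → C(3,3) = 1; no omnivores → C(5,3) = 10.
Both groups omitted at once is impossible, so 56 − 11 = 45.

45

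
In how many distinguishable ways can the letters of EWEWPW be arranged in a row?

60

Letter multiplicities in EWEWPW: E×2, P×1, W×3.
The number of distinct arrangements is 6!/(3!·2!) = 720/12 = 60.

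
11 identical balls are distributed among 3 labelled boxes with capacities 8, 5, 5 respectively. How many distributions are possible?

30

Without the upper bounds there are C(13,2) = 78 ways to split 11 among 3 boxes.
Subtract solutions that violate a single cap (substitute x_i' = x_i − (cap_i+1)): x_1 ≥ 9 gives C(4,2) = 6; x_2 ≥ 6 gives C(7,2) = 21; x_3 ≥ 6 gives C(7,2) = 21. Together 48.
No two caps can be exceeded simultaneously, so the pair terms are all 0.
By inclusion–exclusion the count is 78 − 48 + 0 = 30.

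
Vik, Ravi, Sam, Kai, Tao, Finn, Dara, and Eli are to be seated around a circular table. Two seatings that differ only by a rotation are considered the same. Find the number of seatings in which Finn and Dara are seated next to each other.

Glue Finn and Dara into a block (2 internal orders). Seating 7 units around a circle gives (6)! arrangements.
So 2 × (6)! = 2 × 720 = 1440.

1440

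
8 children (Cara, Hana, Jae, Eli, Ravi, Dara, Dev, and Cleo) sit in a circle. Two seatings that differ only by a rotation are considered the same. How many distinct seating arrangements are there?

Fix one person's seat to break rotational symmetry; the remaining 7 people can be arranged in (7)! = 5040 ways.

5040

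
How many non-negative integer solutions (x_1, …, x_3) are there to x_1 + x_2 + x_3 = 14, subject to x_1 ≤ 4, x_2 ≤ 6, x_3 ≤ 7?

By stars and bars, unrestricted non-negative solutions to x_1+…+x_3 = 14 number C(14+2,2) = 120.
Subtract solutions that violate a single cap (substitute x_i' = x_i − (cap_i+1)): x_1 ≥ 5 gives C(11,2) = 55; x_2 ≥ 7 gives C(9,2) = 36; x_3 ≥ 8 gives C(8,2) = 28. Together 119.
Add back pairs where two caps are both exceeded: 6 + 3 + 0 = 9.
By inclusion–exclusion the count is 120 − 119 + 9 = 10.

10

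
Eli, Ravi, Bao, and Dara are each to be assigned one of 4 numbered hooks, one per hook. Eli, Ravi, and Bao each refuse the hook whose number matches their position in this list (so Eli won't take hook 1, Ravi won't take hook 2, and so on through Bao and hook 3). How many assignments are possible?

Let Aᵢ (for i ∈ {1, 2, 3}) be the placements that put person i in their forbidden hook. Any j of these fix j positions, leaving (4−j)! ways to fill the rest, and there are C(3,j) ways to pick which j.
By inclusion–exclusion, the number of valid placements is Σ_{j=0}^{3} (−1)^j C(3,j)·(4−j)!.
Computing: 24 − 18 + 6 − 1 = 11.

11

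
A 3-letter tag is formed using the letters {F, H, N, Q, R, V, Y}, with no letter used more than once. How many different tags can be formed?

This is a permutation of 3 out of 7: P(7,3) = 7!/4!.
7 × 6 × 5 = 210.

210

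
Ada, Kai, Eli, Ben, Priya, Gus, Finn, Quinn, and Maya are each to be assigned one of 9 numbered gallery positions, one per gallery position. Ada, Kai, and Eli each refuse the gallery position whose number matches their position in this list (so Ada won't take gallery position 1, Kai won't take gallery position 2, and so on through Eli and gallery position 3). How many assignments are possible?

Let Aᵢ (for i ∈ {1, 2, 3}) be the placements that put person i in their forbidden gallery position. Any j of these fix j positions, leaving (9−j)! ways to fill the rest, and there are C(3,j) ways to pick which j.
By inclusion–exclusion, the number of valid placements is Σ_{j=0}^{3} (−1)^j C(3,j)·(9−j)!.
Computing: 362880 − 120960 + 15120 − 720 = 256320.

256320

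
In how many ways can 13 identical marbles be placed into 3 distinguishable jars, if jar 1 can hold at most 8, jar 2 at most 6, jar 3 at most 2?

Without the upper bounds there are C(15,2) = 105 ways to split 13 among 3 jars.
Subtract solutions that violate a single cap (substitute x_i' = x_i − (cap_i+1)): x_1 ≥ 9 gives C(6,2) = 15; x_2 ≥ 7 gives C(8,2) = 28; x_3 ≥ 3 gives C(12,2) = 66. Together 109.
Add back pairs where two caps are both exceeded: 0 + 3 + 10 = 13.
By inclusion–exclusion the count is 105 − 109 + 13 = 9.

9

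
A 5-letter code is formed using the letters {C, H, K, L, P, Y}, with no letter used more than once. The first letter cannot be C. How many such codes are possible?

The first letter has 6−1 = 5 choices (anything except C).
The remaining 4 letters are filled from the other 5 symbols without repetition: 5 × 4 × 3 × 2 = 120.
Total: 5 × 120 = 600.

600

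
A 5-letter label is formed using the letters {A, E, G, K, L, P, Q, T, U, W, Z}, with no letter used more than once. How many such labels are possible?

55440

With no repetition, fill the 5 letters in order: 11 choices, then 10, down to 7.
That product is 11 × 10 × 9 × 8 × 7 = 55440.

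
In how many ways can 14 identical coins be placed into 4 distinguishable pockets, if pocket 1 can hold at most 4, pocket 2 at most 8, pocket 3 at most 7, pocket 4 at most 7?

245

Without the upper bounds there are C(17,3) = 680 ways to split 14 among 4 pockets.
Subtract solutions that violate a single cap (substitute x_i' = x_i − (cap_i+1)): x_1 ≥ 5 gives C(12,3) = 220; x_2 ≥ 9 gives C(8,3) = 56; x_3 ≥ 8 gives C(9,3) = 84; x_4 ≥ 8 gives C(9,3) = 84. Together 444.
Add back pairs where two caps are both exceeded: 1 + 4 + 4 + 0 + 0 + 0 = 9.
By inclusion–exclusion the count is 680 − 444 + 9 = 245.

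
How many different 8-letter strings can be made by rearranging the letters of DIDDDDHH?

168

Letter multiplicities in DIDDDDHH: D×5, H×2, I×1.
Dividing 8! = 40320 by 5!·2! = 240 for the repeated letters gives 168.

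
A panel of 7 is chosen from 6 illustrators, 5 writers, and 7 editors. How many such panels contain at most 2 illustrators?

Split by how many illustrators are chosen (0 through 2).
Sum: C(6,0)·C(12,7) + C(6,1)·C(12,6) + C(6,2)·C(12,5) = 792 + 5544 + 11880 = 18216.

18216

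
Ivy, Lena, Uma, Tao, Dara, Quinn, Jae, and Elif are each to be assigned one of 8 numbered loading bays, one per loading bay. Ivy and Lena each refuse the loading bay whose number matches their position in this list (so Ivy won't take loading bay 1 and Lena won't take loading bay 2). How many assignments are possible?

Let Aᵢ (for i ∈ {1, 2}) be the placements that put person i in their forbidden loading bay. Any j of these fix j positions, leaving (8−j)! ways to fill the rest, and there are C(2,j) ways to pick which j.
By inclusion–exclusion, the number of valid placements is Σ_{j=0}^{2} (−1)^j C(2,j)·(8−j)!.
Computing: 40320 − 10080 + 720 = 30960.

30960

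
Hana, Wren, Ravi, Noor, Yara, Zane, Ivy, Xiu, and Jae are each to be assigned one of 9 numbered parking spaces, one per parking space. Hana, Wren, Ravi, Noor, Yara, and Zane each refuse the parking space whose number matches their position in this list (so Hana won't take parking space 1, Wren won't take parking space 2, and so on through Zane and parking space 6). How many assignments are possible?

Let Aᵢ (for 1 ≤ i ≤ 6) be the placements that put person i in their forbidden parking space. Any j of these fix j positions, leaving (9−j)! ways to fill the rest, and there are C(6,j) ways to pick which j.
By inclusion–exclusion, the number of valid placements is Σ_{j=0}^{6} (−1)^j C(6,j)·(9−j)!.
Computing: 362880 − 241920 + 75600 − 14400 + 1800 − 144 + 6 = 183822.

183822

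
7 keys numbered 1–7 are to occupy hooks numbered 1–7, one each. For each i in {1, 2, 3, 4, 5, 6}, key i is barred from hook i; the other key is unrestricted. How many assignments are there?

Let Aᵢ (for 1 ≤ i ≤ 6) be the placements that put key i in its forbidden hook. Any j of these fix j positions, leaving (7−j)! ways to fill the rest, and there are C(6,j) ways to pick which j.
By inclusion–exclusion, the number of valid placements is Σ_{j=0}^{6} (−1)^j C(6,j)·(7−j)!.
Computing: 5040 − 4320 + 1800 − 480 + 90 − 12 + 1 = 2119.

2119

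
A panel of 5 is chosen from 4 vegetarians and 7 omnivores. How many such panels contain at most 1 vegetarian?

161

Split by how many vegetarians are chosen (0 through 1).
Sum: C(4,0)·C(7,5) + C(4,1)·C(7,4) = 21 + 140 = 161.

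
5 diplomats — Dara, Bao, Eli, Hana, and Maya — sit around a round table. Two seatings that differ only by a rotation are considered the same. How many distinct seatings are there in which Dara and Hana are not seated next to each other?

12

All circular seatings of 5 people number (4)! = 24.
Seatings with Dara beside Hana: treat them as a block with 2 internal orders, giving 2 × (3)! = 12.
Subtracting, 24 − 12 = 12.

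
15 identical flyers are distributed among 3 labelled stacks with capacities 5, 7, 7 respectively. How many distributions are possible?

Ignoring the caps, the number of non-negative solutions to x_1+…+x_3 = 15 is C(17,2) = 136.
Subtract solutions that violate a single cap (substitute x_i' = x_i − (cap_i+1)): x_1 ≥ 6 gives C(11,2) = 55; x_2 ≥ 8 gives C(9,2) = 36; x_3 ≥ 8 gives C(9,2) = 36. Together 127.
Add back pairs where two caps are both exceeded: 3 + 3 + 0 = 6.
By inclusion–exclusion the count is 136 − 127 + 6 = 15.

15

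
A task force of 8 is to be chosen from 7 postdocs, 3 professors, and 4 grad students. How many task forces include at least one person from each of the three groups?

Total 8-person selections from all 14: C(14,8) = 3003.
Subtract selections that omit an entire group: no postdocs → C(7,8) = 0; no professors → C(11,8) = 165; no grad students → C(10,8) = 45.
Add back selections omitting two groups (i.e. drawn from a single group): C(7,8) + C(3,8) + C(4,8) = 0.
By inclusion–exclusion: 3003 − 210 + 0 = 2793.

2793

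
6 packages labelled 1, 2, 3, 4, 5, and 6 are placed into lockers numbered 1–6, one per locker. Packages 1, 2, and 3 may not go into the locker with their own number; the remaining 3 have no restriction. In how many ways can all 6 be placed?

426

Let Aᵢ (for i ∈ {1, 2, 3}) be the placements that put package i in its forbidden locker. Any j of these fix j positions, leaving (6−j)! ways to fill the rest, and there are C(3,j) ways to pick which j.
By inclusion–exclusion, the number of valid placements is Σ_{j=0}^{3} (−1)^j C(3,j)·(6−j)!.
Computing: 720 − 360 + 72 − 6 = 426.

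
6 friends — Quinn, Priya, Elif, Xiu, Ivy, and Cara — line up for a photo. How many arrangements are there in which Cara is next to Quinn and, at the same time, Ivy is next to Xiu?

Treat {Cara,Quinn} as one block (2 orders) and {Ivy,Xiu} as another (2 orders).
That leaves 4 units to arrange: 2 × 2 × 4! = 4 × 24 = 96.

96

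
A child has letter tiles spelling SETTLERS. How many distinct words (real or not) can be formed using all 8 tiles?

Letter multiplicities in SETTLERS: E×2, L×1, R×1, S×2, T×2.
The number of distinct arrangements is 8!/(2!·2!·2!) = 40320/8 = 5040.

5040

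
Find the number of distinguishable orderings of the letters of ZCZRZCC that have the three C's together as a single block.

20

Treat the 3 copies of C as a single block. The multiset to arrange is then {CCC, R, Z, Z, Z}, 5 items in all.
That gives (5)!/(3!) = 20 arrangements.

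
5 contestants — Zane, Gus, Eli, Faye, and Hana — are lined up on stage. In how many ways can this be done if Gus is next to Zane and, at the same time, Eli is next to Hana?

24

Treat {Gus,Zane} as one block (2 orders) and {Eli,Hana} as another (2 orders).
That leaves 3 units to arrange: 2 × 2 × 3! = 4 × 6 = 24.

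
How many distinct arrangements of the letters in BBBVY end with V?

4

Fix V in the last position and arrange the remaining 4 letters.
Those 4 letters have B appearing 3 times, giving (4)!/(3!) = 4.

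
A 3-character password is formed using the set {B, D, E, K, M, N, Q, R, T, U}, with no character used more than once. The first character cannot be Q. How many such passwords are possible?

648

The first character has 10−1 = 9 choices (anything except Q).
The remaining 2 characters are filled from the other 9 symbols without repetition: 9 × 8 = 72.
Total: 9 × 72 = 648.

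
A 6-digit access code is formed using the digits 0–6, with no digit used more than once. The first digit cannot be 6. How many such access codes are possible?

The first digit has 7−1 = 6 choices (anything except 6).
The remaining 5 digits are filled from the other 6 symbols without repetition: 6 × 5 × 4 × 3 × 2 = 720.
Total: 6 × 720 = 4320.

4320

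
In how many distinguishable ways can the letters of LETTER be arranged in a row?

The 6 letters of LETTER have repeats: E appearing twice and T appearing twice.
The number of distinct arrangements is 6!/(2!·2!) = 720/4 = 180.

180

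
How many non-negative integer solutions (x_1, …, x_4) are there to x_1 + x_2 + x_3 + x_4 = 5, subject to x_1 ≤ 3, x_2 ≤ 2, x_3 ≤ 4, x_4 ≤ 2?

31

By stars and bars, unrestricted non-negative solutions to x_1+…+x_4 = 5 number C(5+3,3) = 56.
Subtract solutions that violate a single cap (substitute x_i' = x_i − (cap_i+1)): x_1 ≥ 4 gives C(4,3) = 4; x_2 ≥ 3 gives C(5,3) = 10; x_3 ≥ 5 gives C(3,3) = 1; x_4 ≥ 3 gives C(5,3) = 10. Together 25.
No two caps can be exceeded simultaneously, so the pair terms are all 0.
By inclusion–exclusion the count is 56 − 25 + 0 = 31.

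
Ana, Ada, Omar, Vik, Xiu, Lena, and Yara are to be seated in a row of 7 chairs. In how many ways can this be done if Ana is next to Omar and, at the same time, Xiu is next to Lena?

480

Treat {Ana,Omar} as one block (2 orders) and {Xiu,Lena} as another (2 orders).
That leaves 5 units to arrange: 2 × 2 × 5! = 4 × 120 = 480.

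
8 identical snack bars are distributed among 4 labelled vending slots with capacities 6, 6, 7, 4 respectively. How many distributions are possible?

136

By stars and bars, unrestricted non-negative solutions to x_1+…+x_4 = 8 number C(8+3,3) = 165.
Subtract solutions that violate a single cap (substitute x_i' = x_i − (cap_i+1)): x_1 ≥ 7 gives C(4,3) = 4; x_2 ≥ 7 gives C(4,3) = 4; x_3 ≥ 8 gives C(3,3) = 1; x_4 ≥ 5 gives C(6,3) = 20. Together 29.
No two caps can be exceeded simultaneously, so the pair terms are all 0.
By inclusion–exclusion the count is 165 − 29 + 0 = 136.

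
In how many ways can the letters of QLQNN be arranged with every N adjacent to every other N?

12

Treat the 2 copies of N as a single block. The multiset to arrange is then {NN, L, Q, Q}, 4 items in all.
That gives (4)!/(2!) = 12 arrangements.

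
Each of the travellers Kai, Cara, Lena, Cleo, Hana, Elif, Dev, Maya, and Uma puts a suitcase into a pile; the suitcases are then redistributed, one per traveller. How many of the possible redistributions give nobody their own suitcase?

133496

This is the derangement count D_9: permutations of 9 items with no fixed point.
By inclusion–exclusion this is Σ_{j=0}^{9} (−1)^j C(9,j)·(9−j)!.
Computing: 362880 − 362880 + 181440 − 60480 + 15120 − 3024 + 504 − 72 + 9 − 1 = 133496.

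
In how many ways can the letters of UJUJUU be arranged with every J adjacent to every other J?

Treat the 2 copies of J as a single block. The multiset to arrange is then {JJ, U, U, U, U}, 5 items in all.
That gives (5)!/(4!) = 5 arrangements.

5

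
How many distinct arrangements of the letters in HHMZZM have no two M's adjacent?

Total arrangements of HHMZZM: 6!/(2!·2!·2!) = 90.
If the two M's are adjacent, glue them into one block, leaving 5 items to arrange: (5)!/(2!·2!) = 30 ways.
Hence 90 − 30 = 60.

60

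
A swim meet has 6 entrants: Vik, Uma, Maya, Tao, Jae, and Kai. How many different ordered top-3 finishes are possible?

120

This is an ordered selection of 3 from 6: P(6,3).
That gives 6 × 5 × 4 = 120.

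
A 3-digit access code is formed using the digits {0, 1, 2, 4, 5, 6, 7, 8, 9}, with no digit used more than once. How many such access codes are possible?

504

This is a permutation of 3 out of 9: P(9,3) = 9!/6!.
That product is 9 × 8 × 7 = 504.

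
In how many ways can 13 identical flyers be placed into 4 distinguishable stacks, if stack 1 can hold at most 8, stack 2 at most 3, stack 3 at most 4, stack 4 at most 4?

66

Ignoring the caps, the number of non-negative solutions to x_1+…+x_4 = 13 is C(16,3) = 560.
Subtract solutions that violate a single cap (substitute x_i' = x_i − (cap_i+1)): x_1 ≥ 9 gives C(7,3) = 35; x_2 ≥ 4 gives C(12,3) = 220; x_3 ≥ 5 gives C(11,3) = 165; x_4 ≥ 5 gives C(11,3) = 165. Together 585.
Add back pairs where two caps are both exceeded: 1 + 0 + 0 + 35 + 35 + 20 = 91.
By inclusion–exclusion the count is 560 − 585 + 91 = 66.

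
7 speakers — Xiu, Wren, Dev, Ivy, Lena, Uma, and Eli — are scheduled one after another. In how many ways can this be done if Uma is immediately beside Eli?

1440

Glue Uma and Eli into one block (2 internal orders), leaving 6 units to arrange in a row.
So the count is 2·(6)! = 1440.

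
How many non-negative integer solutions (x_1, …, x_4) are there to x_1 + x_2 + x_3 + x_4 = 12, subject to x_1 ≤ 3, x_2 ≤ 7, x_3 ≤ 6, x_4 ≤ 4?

By stars and bars, unrestricted non-negative solutions to x_1+…+x_4 = 12 number C(12+3,3) = 455.
Subtract solutions that violate a single cap (substitute x_i' = x_i − (cap_i+1)): x_1 ≥ 4 gives C(11,3) = 165; x_2 ≥ 8 gives C(7,3) = 35; x_3 ≥ 7 gives C(8,3) = 56; x_4 ≥ 5 gives C(10,3) = 120. Together 376.
Add back pairs where two caps are both exceeded: 1 + 4 + 20 + 0 + 0 + 1 = 26.
By inclusion–exclusion the count is 455 − 376 + 26 = 105.

105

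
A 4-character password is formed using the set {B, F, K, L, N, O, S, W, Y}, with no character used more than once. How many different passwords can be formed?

3024

Choose and order 4 of the 9 symbols: the first character has 9 options, the next 8, then 7, 6.
That product is 9 × 8 × 7 × 6 = 3024.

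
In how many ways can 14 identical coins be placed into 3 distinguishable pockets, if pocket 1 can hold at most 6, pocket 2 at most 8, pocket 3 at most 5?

21

By stars and bars, unrestricted non-negative solutions to x_1+…+x_3 = 14 number C(14+2,2) = 120.
Subtract solutions that violate a single cap (substitute x_i' = x_i − (cap_i+1)): x_1 ≥ 7 gives C(9,2) = 36; x_2 ≥ 9 gives C(7,2) = 21; x_3 ≥ 6 gives C(10,2) = 45. Together 102.
Add back pairs where two caps are both exceeded: 0 + 3 + 0 = 3.
By inclusion–exclusion the count is 120 − 102 + 3 = 21.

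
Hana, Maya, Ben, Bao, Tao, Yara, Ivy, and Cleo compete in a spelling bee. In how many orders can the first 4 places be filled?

There are 8 choices for 1st place, 7 for 2nd, and so on down to 5 for position 4.
That gives 8 × 7 × 6 × 5 = 1680.

1680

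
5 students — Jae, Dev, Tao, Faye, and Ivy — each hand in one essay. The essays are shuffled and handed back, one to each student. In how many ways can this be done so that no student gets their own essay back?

This is the derangement count D_5: permutations of 5 items with no fixed point.
By inclusion–exclusion this is Σ_{j=0}^{5} (−1)^j C(5,j)·(5−j)!.
Computing: 120 − 120 + 60 − 20 + 5 − 1 = 44.

44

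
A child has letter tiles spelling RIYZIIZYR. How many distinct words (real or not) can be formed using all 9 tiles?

Letter multiplicities in RIYZIIZYR: I×3, R×2, Y×2, Z×2.
The number of distinct arrangements is 9!/(3!·2!·2!·2!) = 362880/48 = 7560.

7560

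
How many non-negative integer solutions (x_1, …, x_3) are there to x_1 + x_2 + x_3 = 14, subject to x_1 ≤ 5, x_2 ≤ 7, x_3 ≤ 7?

By stars and bars, unrestricted non-negative solutions to x_1+…+x_3 = 14 number C(14+2,2) = 120.
Subtract solutions that violate a single cap (substitute x_i' = x_i − (cap_i+1)): x_1 ≥ 6 gives C(10,2) = 45; x_2 ≥ 8 gives C(8,2) = 28; x_3 ≥ 8 gives C(8,2) = 28. Together 101.
Add back pairs where two caps are both exceeded: 1 + 1 + 0 = 2.
By inclusion–exclusion the count is 120 − 101 + 2 = 21.

21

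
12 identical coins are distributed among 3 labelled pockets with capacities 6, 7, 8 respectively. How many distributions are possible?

Without the upper bounds there are C(14,2) = 91 ways to split 12 among 3 pockets.
Subtract solutions that violate a single cap (substitute x_i' = x_i − (cap_i+1)): x_1 ≥ 7 gives C(7,2) = 21; x_2 ≥ 8 gives C(6,2) = 15; x_3 ≥ 9 gives C(5,2) = 10. Together 46.
No two caps can be exceeded simultaneously, so the pair terms are all 0.
By inclusion–exclusion the count is 91 − 46 + 0 = 45.

45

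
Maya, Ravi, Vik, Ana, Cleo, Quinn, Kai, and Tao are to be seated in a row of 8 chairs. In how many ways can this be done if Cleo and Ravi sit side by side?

10080

Place the 6 others and the Cleo-Ravi pair as 7 objects in a line; the pair has 2 internal arrangements.
So the count is 2·(7)! = 10080.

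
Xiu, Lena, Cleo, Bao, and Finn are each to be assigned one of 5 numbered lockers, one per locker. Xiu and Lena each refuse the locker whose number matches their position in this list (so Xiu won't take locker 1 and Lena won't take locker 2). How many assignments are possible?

Let Aᵢ (for i ∈ {1, 2}) be the placements that put person i in their forbidden locker. Any j of these fix j positions, leaving (5−j)! ways to fill the rest, and there are C(2,j) ways to pick which j.
By inclusion–exclusion, the number of valid placements is Σ_{j=0}^{2} (−1)^j C(2,j)·(5−j)!.
Computing: 120 − 48 + 6 = 78.

78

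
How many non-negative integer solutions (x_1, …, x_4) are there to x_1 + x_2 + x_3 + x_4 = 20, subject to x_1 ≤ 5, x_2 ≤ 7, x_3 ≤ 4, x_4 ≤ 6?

10

Ignoring the caps, the number of non-negative solutions to x_1+…+x_4 = 20 is C(23,3) = 1771.
Subtract solutions that violate a single cap (substitute x_i' = x_i − (cap_i+1)): x_1 ≥ 6 gives C(17,3) = 680; x_2 ≥ 8 gives C(15,3) = 455; x_3 ≥ 5 gives C(18,3) = 816; x_4 ≥ 7 gives C(16,3) = 560. Together 2511.
Add back pairs where two caps are both exceeded: 84 + 220 + 120 + 120 + 56 + 165 = 765.
Subtract triples: 4 + 0 + 10 + 1 = 15.
By inclusion–exclusion the count is 1771 − 2511 + 765 − 15 = 10.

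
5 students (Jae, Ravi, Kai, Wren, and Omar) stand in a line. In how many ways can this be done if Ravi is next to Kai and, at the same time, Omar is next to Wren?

24

Treat {Ravi,Kai} as one block (2 orders) and {Omar,Wren} as another (2 orders).
That leaves 3 units to arrange: 2 × 2 × 3! = 4 × 6 = 24.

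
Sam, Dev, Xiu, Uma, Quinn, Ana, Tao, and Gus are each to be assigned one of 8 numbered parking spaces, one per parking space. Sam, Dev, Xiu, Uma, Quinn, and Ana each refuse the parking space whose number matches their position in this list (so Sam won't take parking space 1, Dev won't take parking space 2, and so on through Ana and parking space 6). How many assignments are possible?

Let Aᵢ (for 1 ≤ i ≤ 6) be the placements that put person i in their forbidden parking space. Any j of these fix j positions, leaving (8−j)! ways to fill the rest, and there are C(6,j) ways to pick which j.
By inclusion–exclusion, the number of valid placements is Σ_{j=0}^{6} (−1)^j C(6,j)·(8−j)!.
Computing: 40320 − 30240 + 10800 − 2400 + 360 − 36 + 2 = 18806.

18806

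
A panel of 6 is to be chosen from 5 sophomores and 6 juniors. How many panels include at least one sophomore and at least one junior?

Total 6-person selections from all 11: C(11,6) = 462.
Selections missing a whole group: no sophomores → C(6,6) = 1; no juniors → C(5,6) = 0.
Both groups omitted at once is impossible, so 462 − 1 = 461.

461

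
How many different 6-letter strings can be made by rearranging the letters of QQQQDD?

15

Letter multiplicities in QQQQDD: D×2, Q×4.
The number of distinct arrangements is 6!/(4!·2!) = 720/48 = 15.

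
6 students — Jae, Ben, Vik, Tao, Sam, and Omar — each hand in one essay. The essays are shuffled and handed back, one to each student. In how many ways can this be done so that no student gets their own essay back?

Let Aᵢ be the assignments in which student i gets their own essay. We want the size of the complement of A₁∪…∪A_6.
By inclusion–exclusion this is Σ_{j=0}^{6} (−1)^j C(6,j)·(6−j)!.
Computing: 720 − 720 + 360 − 120 + 30 − 6 + 1 = 265.

265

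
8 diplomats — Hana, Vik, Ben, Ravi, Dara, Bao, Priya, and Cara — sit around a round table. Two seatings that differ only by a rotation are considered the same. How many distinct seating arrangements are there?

Around a circle, 8 distinct people have 8!/8 = (7)! = 5040 rotationally distinct seatings.

5040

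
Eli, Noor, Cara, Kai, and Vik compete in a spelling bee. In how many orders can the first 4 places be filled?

This is an ordered selection of 4 from 5: P(5,4).
That gives 5 × 4 × 3 × 2 = 120.

120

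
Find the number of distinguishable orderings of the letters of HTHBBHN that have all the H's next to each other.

Treat the 3 copies of H as a single block. The multiset to arrange is then {HHH, B, B, N, T}, 5 items in all.
That gives (5)!/(2!) = 60 arrangements.

60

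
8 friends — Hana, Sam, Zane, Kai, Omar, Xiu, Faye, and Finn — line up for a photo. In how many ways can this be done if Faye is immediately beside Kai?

Glue Faye and Kai into one block (2 internal orders), leaving 7 units to arrange in a row.
So the count is 2·(7)! = 10080.

10080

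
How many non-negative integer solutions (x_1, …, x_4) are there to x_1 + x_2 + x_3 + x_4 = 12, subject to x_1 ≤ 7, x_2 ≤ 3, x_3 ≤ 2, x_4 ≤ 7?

66

By stars and bars, unrestricted non-negative solutions to x_1+…+x_4 = 12 number C(12+3,3) = 455.
Subtract solutions that violate a single cap (substitute x_i' = x_i − (cap_i+1)): x_1 ≥ 8 gives C(7,3) = 35; x_2 ≥ 4 gives C(11,3) = 165; x_3 ≥ 3 gives C(12,3) = 220; x_4 ≥ 8 gives C(7,3) = 35. Together 455.
Add back pairs where two caps are both exceeded: 1 + 4 + 0 + 56 + 1 + 4 = 66.
By inclusion–exclusion the count is 455 − 455 + 66 = 66.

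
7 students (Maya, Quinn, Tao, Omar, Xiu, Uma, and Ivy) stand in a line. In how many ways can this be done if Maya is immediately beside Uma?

1440

Glue Maya and Uma into one block (2 internal orders), leaving 6 units to arrange in a row.
So the count is 2·(6)! = 1440.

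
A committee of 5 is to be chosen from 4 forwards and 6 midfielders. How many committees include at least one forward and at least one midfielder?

Total 5-person selections from all 10: C(10,5) = 252.
Subtract selections that omit an entire group: no forwards → C(6,5) = 6; no midfielders → C(4,5) = 0.
Both groups omitted at once is impossible, so 252 − 6 = 246.

246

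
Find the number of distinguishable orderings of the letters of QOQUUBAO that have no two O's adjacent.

3780

Total arrangements of QOQUUBAO: 8!/(2!·2!·2!) = 5040.
Arrangements with the O's together: treat OO as one letter, giving (7)!/(2!·2!) = 1260.
Hence 5040 − 1260 = 3780.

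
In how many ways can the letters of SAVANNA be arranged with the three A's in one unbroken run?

Treat the 3 copies of A as a single block. The multiset to arrange is then {AAA, N, N, S, V}, 5 items in all.
That gives (5)!/(2!) = 60 arrangements.

60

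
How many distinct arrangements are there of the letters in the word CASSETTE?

The 8 letters of CASSETTE have repeats: E appearing twice, S appearing twice, and T appearing twice.
Dividing 8! = 40320 by 2!·2!·2! = 8 for the repeated letters gives 5040.

5040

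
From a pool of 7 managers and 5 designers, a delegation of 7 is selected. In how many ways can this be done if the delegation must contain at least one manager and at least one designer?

Unrestricted: C(12,7) = 792 ways to pick any 7 of the 12.
Subtract selections that omit an entire group: no managers → C(5,7) = 0; no designers → C(7,7) = 1.
Both groups omitted at once is impossible, so 792 − 1 = 791.

791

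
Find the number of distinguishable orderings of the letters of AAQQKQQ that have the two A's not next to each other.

75

There are 7!/(4!·2!) = 105 arrangements of AAQQKQQ in total.
Arrangements with the A's together: treat AA as one letter, giving (6)!/(4!) = 30.
Subtracting, 105 − 30 = 75 arrangements keep the A's apart.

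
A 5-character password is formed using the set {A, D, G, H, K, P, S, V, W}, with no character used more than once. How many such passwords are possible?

15120

This is a permutation of 5 out of 9: P(9,5) = 9!/4!.
That product is 9 × 8 × 7 × 6 × 5 = 15120.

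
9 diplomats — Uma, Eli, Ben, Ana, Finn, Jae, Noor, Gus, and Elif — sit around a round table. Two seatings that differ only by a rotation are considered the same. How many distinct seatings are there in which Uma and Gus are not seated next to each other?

All circular seatings of 9 people number (8)! = 40320.
Those with Uma next to Gus: fuse the pair into one unit and seat 8 units around a circle — 2·(7)! = 10080.
Subtracting, 40320 − 10080 = 30240.

30240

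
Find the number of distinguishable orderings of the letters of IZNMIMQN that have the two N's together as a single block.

Treat the 2 copies of N as a single block. The multiset to arrange is then {NN, I, I, M, M, Q, Z}, 7 items in all.
That gives (7)!/(2!·2!) = 1260 arrangements.

1260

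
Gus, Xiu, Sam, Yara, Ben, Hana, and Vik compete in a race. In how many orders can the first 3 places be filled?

210

This is an ordered selection of 3 from 7: P(7,3).
That gives 7 × 6 × 5 = 210.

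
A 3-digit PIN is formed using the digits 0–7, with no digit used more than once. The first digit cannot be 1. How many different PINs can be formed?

The first digit has 8−1 = 7 choices (anything except 1).
The remaining 2 digits are filled from the other 7 symbols without repetition: 7 × 6 = 42.
Total: 7 × 42 = 294.

294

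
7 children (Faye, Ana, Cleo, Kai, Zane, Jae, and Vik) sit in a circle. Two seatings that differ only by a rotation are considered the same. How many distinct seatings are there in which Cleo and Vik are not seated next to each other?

Without the restriction there are (6)! = 720 seatings.
Seatings with Cleo beside Vik: treat them as a block with 2 internal orders, giving 2 × (5)! = 240.
Subtracting, 720 − 240 = 480.

480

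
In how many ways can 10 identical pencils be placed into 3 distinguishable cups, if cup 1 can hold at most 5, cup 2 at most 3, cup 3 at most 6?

By stars and bars, unrestricted non-negative solutions to x_1+…+x_3 = 10 number C(10+2,2) = 66.
Subtract solutions that violate a single cap (substitute x_i' = x_i − (cap_i+1)): x_1 ≥ 6 gives C(6,2) = 15; x_2 ≥ 4 gives C(8,2) = 28; x_3 ≥ 7 gives C(5,2) = 10. Together 53.
Add back pairs where two caps are both exceeded: 1 + 0 + 0 = 1.
By inclusion–exclusion the count is 66 − 53 + 1 = 14.

14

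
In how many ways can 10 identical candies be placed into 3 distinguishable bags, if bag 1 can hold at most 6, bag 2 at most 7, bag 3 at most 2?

By stars and bars, unrestricted non-negative solutions to x_1+…+x_3 = 10 number C(10+2,2) = 66.
Subtract solutions that violate a single cap (substitute x_i' = x_i − (cap_i+1)): x_1 ≥ 7 gives C(5,2) = 10; x_2 ≥ 8 gives C(4,2) = 6; x_3 ≥ 3 gives C(9,2) = 36. Together 52.
Add back pairs where two caps are both exceeded: 0 + 1 + 0 = 1.
By inclusion–exclusion the count is 66 − 52 + 1 = 15.

15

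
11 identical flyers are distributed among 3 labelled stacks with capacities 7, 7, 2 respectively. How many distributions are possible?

15

Ignoring the caps, the number of non-negative solutions to x_1+…+x_3 = 11 is C(13,2) = 78.
Subtract solutions that violate a single cap (substitute x_i' = x_i − (cap_i+1)): x_1 ≥ 8 gives C(5,2) = 10; x_2 ≥ 8 gives C(5,2) = 10; x_3 ≥ 3 gives C(10,2) = 45. Together 65.
Add back pairs where two caps are both exceeded: 0 + 1 + 1 = 2.
By inclusion–exclusion the count is 78 − 65 + 2 = 15.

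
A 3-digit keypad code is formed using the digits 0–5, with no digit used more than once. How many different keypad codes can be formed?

With no repetition, fill the 3 digits in order: 6 choices, then 5, down to 4.
That product is 6 × 5 × 4 = 120.

120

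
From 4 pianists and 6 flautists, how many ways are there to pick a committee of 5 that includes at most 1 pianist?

66

Split by how many pianists are chosen (0 through 1).
Sum: C(4,0)·C(6,5) + C(4,1)·C(6,4) = 6 + 60 = 66.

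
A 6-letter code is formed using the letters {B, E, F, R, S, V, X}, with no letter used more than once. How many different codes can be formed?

5040

This is a permutation of 6 out of 7: P(7,6) = 7!/1!.
That product is 7 × 6 × 5 × 4 × 3 × 2 = 5040.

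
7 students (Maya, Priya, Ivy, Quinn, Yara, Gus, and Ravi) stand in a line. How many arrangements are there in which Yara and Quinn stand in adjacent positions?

Glue Yara and Quinn into one block (2 internal orders), leaving 6 units to arrange in a row.
So the count is 2·(6)! = 1440.

1440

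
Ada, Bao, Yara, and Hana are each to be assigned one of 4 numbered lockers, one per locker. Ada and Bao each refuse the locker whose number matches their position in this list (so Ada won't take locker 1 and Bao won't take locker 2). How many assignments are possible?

14

Let Aᵢ (for i ∈ {1, 2}) be the placements that put person i in their forbidden locker. Any j of these fix j positions, leaving (4−j)! ways to fill the rest, and there are C(2,j) ways to pick which j.
By inclusion–exclusion, the number of valid placements is Σ_{j=0}^{2} (−1)^j C(2,j)·(4−j)!.
Computing: 24 − 12 + 2 = 14.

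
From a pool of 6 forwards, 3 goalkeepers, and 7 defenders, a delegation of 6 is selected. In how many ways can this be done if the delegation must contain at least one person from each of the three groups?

6006

Total 6-person selections from all 16: C(16,6) = 8008.
Subtract selections that omit an entire group: no forwards → C(10,6) = 210; no goalkeepers → C(13,6) = 1716; no defenders → C(9,6) = 84.
Add back selections omitting two groups (i.e. drawn from a single group): C(6,6) + C(3,6) + C(7,6) = 8.
By inclusion–exclusion: 8008 − 2010 + 8 = 6006.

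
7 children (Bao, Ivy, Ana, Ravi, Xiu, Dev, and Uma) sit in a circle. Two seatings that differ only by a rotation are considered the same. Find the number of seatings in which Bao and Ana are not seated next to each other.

480

Without the restriction there are (6)! = 720 seatings.
Those with Bao next to Ana: fuse the pair into one unit and seat 6 units around a circle — 2·(5)! = 240.
Subtracting, 720 − 240 = 480.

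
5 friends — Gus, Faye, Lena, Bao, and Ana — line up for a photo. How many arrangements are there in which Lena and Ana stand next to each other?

48

Glue Lena and Ana into one block (2 internal orders), leaving 4 units to arrange in a row.
That gives 2 × 4! = 2 × 24 = 48.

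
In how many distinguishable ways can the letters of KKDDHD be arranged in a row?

60

KKDDHD has 6 letters with D appearing 3 times and K appearing twice.
So there are 6! / (3!·2!) = 60 distinguishable arrangements.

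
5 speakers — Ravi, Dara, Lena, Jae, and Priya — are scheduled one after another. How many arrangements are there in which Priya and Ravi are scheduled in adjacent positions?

Place the 3 others and the Priya-Ravi pair as 4 objects in a line; the pair has 2 internal arrangements.
So the count is 2·(4)! = 48.

48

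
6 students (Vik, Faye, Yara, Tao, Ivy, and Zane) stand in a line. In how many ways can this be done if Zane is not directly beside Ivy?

480

There are 6! = 720 arrangements in all. If Zane and Ivy are adjacent, merging them into one block gives 2·(5)! = 240 arrangements.
So 720 − 240 = 480 arrangements keep them apart.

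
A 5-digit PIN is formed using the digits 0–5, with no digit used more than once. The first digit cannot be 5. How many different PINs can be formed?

The first digit has 6−1 = 5 choices (anything except 5).
The remaining 4 digits are filled from the other 5 symbols without repetition: 5 × 4 × 3 × 2 = 120.
Total: 5 × 120 = 600.

600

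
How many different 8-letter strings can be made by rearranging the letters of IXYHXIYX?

Letter multiplicities in IXYHXIYX: H×1, I×2, X×3, Y×2.
Dividing 8! = 40320 by 3!·2!·2! = 24 for the repeated letters gives 1680.

1680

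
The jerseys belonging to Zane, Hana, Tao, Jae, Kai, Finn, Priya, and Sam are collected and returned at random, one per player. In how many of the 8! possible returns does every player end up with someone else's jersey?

This is the derangement count D_8: permutations of 8 items with no fixed point.
By inclusion–exclusion this is Σ_{j=0}^{8} (−1)^j C(8,j)·(8−j)!.
Computing: 40320 − 40320 + 20160 − 6720 + 1680 − 336 + 56 − 8 + 1 = 14833.

14833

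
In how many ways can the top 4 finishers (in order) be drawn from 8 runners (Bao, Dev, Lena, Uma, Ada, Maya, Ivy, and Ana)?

This is an ordered selection of 4 from 8: P(8,4).
That gives 8 × 7 × 6 × 5 = 1680.

1680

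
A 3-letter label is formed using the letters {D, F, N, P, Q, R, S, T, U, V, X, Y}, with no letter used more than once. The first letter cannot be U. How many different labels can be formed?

1210

The first letter has 12−1 = 11 choices (anything except U).
The remaining 2 letters are filled from the other 11 symbols without repetition: 11 × 10 = 110.
Total: 11 × 110 = 1210.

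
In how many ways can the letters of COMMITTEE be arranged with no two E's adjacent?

35280

Total arrangements of COMMITTEE: 9!/(2!·2!·2!) = 45360.
If the two E's are adjacent, glue them into one block, leaving 8 items to arrange: (8)!/(2!·2!) = 10080 ways.
Hence 45360 − 10080 = 35280.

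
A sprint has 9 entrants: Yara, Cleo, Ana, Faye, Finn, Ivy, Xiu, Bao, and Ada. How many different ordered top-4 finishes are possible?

This is an ordered selection of 4 from 9: P(9,4).
That gives 9 × 8 × 7 × 6 = 3024.

3024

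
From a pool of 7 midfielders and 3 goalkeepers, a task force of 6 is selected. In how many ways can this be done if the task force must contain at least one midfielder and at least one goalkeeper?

Total 6-person selections from all 10: C(10,6) = 210.
Selections missing a whole group: no midfielders → C(3,6) = 0; no goalkeepers → C(7,6) = 7.
Both groups omitted at once is impossible, so 210 − 7 = 203.

203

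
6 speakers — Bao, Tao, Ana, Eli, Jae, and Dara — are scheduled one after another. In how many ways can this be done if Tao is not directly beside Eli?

There are 6! = 720 arrangements in all. If Tao and Eli are adjacent, merging them into one block gives 2·(5)! = 240 arrangements.
Complementary counting: 720 − 240 = 480.

480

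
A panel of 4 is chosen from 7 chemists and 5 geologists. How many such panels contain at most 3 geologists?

Split by how many geologists are chosen (0 through 3).
Sum: C(5,0)·C(7,4) + C(5,1)·C(7,3) + C(5,2)·C(7,2) + C(5,3)·C(7,1) = 35 + 175 + 210 + 70 = 490.

490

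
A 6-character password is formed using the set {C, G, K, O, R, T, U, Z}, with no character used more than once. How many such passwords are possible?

With no repetition, fill the 6 characters in order: 8 choices, then 7, down to 3.
That product is 8 × 7 × 6 × 5 × 4 × 3 = 20160.

20160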